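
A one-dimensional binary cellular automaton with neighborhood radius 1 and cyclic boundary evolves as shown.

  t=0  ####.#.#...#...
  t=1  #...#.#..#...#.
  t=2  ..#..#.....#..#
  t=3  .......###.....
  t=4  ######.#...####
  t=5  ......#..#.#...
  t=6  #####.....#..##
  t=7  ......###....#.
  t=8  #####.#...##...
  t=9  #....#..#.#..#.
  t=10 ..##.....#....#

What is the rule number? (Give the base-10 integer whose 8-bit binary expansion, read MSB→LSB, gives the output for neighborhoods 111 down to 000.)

  ### -> .   bit 7 = 0  t=0,i=1
  ##. -> .   bit 6 = 0  t=0,i=3
  #.# -> #   bit 5 = 1  t=0,i=4
  #.. -> .   bit 4 = 0  t=0,i=8
  .## -> #   bit 3 = 1  t=0,i=0
  .#. -> .   bit 2 = 0  t=0,i=5
  ..# -> .   bit 1 = 0  t=0,i=10
  ... -> #   bit 0 = 1  t=0,i=9
  bits 00101001 = 41

41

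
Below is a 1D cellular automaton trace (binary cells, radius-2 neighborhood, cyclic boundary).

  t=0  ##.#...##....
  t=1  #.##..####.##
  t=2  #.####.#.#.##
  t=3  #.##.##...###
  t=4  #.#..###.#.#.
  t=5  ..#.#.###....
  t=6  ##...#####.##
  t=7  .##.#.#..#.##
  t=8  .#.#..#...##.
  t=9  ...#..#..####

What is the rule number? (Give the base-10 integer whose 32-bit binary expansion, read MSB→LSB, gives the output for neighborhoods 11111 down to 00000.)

936958047

  [31] ##### => .  t=6,i=7
  [30] ####. => .  t=1,i=8
  [29] ###.# => #  t=1,i=0
  [28] ###.. => #  t=5,i=8
  [27] ##.## => .  t=1,i=1
  [26] ##.#. => #  t=0,i=2
  [25] ##..# => #  t=1,i=4
  [24] ##... => #  t=0,i=9
  [23] #.### => #  t=1,i=11
  [22] #.##. => #  t=1,i=2
  [21] #.#.# => .  t=2,i=7
  [20] #.#.. => #  t=0,i=3
  [19] #..## => #  t=1,i=5
  [18] #..#. => .  t=7,i=8
  [17] #...# => .  t=0,i=5
  [16] #.... => .  t=0,i=10
  [15] .#### => #  t=1,i=7
  [14] .###. => #  t=1,i=12
  [13] .##.# => .  t=0,i=1
  [12] .##.. => #  t=0,i=8
  [11] .#.## => #  t=2,i=10
  [10] .#.#. => .  t=2,i=8
  [9] .#..# => .  t=4,i=3
  [8] .#... => .  t=0,i=4
  [7] ..### => .  t=1,i=6
  [6] ..##. => #  t=0,i=0
  [5] ..#.# => .  t=5,i=2
  [4] ..#.. => #  t=8,i=6
  [3] ...## => #  t=0,i=6
  [2] ...#. => #  t=5,i=1
  [1] ....# => #  t=0,i=11
  [0] ..... => #  t=5,i=11
  bits 00110111110110001101100001011111 = 936958047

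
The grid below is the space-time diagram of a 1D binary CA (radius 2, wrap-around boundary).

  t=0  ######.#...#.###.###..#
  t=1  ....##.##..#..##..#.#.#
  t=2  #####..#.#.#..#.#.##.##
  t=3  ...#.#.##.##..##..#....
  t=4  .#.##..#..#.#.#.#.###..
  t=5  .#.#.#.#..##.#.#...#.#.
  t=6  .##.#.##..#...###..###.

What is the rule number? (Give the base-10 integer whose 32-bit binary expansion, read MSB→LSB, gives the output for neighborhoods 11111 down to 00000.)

1666270714

  ##### -> .   bit 31 = 0  t=0,i=1
  ####. -> #   bit 30 = 1  t=0,i=4
  ###.# -> #   bit 29 = 1  t=0,i=5
  ###.. -> .   bit 28 = 0  t=0,i=19
  ##.## -> .   bit 27 = 0  t=0,i=16
  ##.#. -> .   bit 26 = 0  t=0,i=6
  ##..# -> #   bit 25 = 1  t=0,i=20
  ##... -> #   bit 24 = 1  t=4,i=21
  #.### -> .   bit 23 = 0  t=0,i=13
  #.##. -> #   bit 22 = 1  t=1,i=7
  #.#.# -> .   bit 21 = 0  t=1,i=20
  #.#.. -> #   bit 20 = 1  t=0,i=7
  #..## -> .   bit 19 = 0  t=0,i=21
  #..#. -> .   bit 18 = 0  t=1,i=10
  #...# -> .   bit 17 = 0  t=0,i=9
  #.... -> #   bit 16 = 1  t=1,i=1
  .#### -> .   bit 15 = 0  t=0,i=0
  .###. -> #   bit 14 = 1  t=0,i=14
  .##.# -> .   bit 13 = 0  t=1,i=5
  .##.. -> .   bit 12 = 0  t=1,i=8
  .#.## -> .   bit 11 = 0  t=0,i=12
  .#.#. -> #   bit 10 = 1  t=1,i=19
  .#..# -> .   bit 9 = 0  t=1,i=12
  .#... -> #   bit 8 = 1  t=0,i=8
  ..### -> #   bit 7 = 1  t=0,i=22
  ..##. -> #   bit 6 = 1  t=1,i=4
  ..#.# -> #   bit 5 = 1  t=0,i=11
  ..#.. -> #   bit 4 = 1  t=1,i=11
  ...## -> #   bit 3 = 1  t=1,i=3
  ...#. -> .   bit 2 = 0  t=0,i=10
  ....# -> #   bit 1 = 1  t=1,i=2
  ..... -> .   bit 0 = 0  t=3,i=0
  bits 01100011010100010100010111111010 = 1666270714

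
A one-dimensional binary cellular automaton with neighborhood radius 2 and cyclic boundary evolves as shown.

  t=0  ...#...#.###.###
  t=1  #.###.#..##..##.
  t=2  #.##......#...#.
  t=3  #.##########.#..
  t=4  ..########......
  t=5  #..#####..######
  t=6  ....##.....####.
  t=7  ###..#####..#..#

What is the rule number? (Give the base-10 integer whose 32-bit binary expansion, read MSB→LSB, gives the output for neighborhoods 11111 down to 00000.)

2179068183

  [31] ##### => #  t=3,i=4
  [30] ####. => .  t=3,i=10
  [29] ###.# => .  t=0,i=11
  [28] ###.. => .  t=0,i=15
  [27] ##.## => .  t=0,i=12
  [26] ##.#. => .  t=1,i=5
  [25] ##..# => .  t=1,i=11
  [24] ##... => #  t=0,i=0
  [23] #.### => #  t=0,i=9
  [22] #.##. => #  t=2,i=2
  [21] #.#.# => #  t=1,i=0
  [20] #.#.. => .  t=1,i=6
  [19] #..## => .  t=1,i=8
  [18] #..#. => .  t=3,i=15
  [17] #...# => .  t=0,i=1
  [16] #.... => #  t=2,i=5
  [15] .#### => #  t=3,i=3
  [14] .###. => #  t=0,i=10
  [13] .##.# => #  t=1,i=14
  [12] .##.. => #  t=1,i=10
  [11] .#.## => .  t=0,i=8
  [10] .#.#. => .  t=2,i=15
  [9] .#..# => .  t=1,i=7
  [8] .#... => #  t=0,i=4
  [7] ..### => .  t=4,i=2
  [6] ..##. => .  t=1,i=9
  [5] ..#.# => .  t=0,i=7
  [4] ..#.. => #  t=0,i=3
  [3] ...## => .  t=4,i=1
  [2] ...#. => #  t=0,i=2
  [1] ....# => #  t=2,i=8
  [0] ..... => #  t=2,i=6
  bits 10000001111000011111000100010111 = 2179068183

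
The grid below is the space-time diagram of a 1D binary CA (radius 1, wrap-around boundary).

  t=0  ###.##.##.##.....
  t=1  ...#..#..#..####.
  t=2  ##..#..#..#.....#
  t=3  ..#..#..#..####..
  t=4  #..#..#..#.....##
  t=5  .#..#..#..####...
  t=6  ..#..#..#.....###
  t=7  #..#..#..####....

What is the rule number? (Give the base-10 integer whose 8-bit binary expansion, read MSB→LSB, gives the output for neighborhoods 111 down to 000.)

  ###|.  b7=0 t=0,i=1
  ##.|.  b6=0 t=0,i=2
  #.#|#  b5=1 t=0,i=3
  #..|#  b4=1 t=0,i=12
  .##|.  b3=0 t=0,i=0
  .#.|.  b2=0 t=1,i=3
  ..#|.  b1=0 t=0,i=16
  ...|#  b0=1 t=0,i=13
  bits 00110001 = 49

49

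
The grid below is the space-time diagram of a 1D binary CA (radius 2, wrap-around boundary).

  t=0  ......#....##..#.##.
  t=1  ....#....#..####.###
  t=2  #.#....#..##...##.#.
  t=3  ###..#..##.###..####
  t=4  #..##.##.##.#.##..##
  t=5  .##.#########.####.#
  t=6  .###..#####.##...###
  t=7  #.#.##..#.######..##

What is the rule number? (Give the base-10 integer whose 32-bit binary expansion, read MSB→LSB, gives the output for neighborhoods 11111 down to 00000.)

2944300578

  [31] ##### => #  t=3,i=0
  [30] ####. => .  t=1,i=14
  [29] ###.# => #  t=1,i=15
  [28] ###.. => .  t=1,i=19
  [27] ##.## => #  t=1,i=16
  [26] ##.#. => #  t=2,i=17
  [25] ##..# => #  t=0,i=13
  [24] ##... => #  t=0,i=19
  [23] #.### => .  t=1,i=17
  [22] #.##. => #  t=0,i=17
  [21] #.#.# => #  t=2,i=0
  [20] #.#.. => #  t=2,i=2
  [19] #..## => #  t=1,i=11
  [18] #..#. => #  t=0,i=14
  [17] #...# => #  t=2,i=13
  [16] #.... => .  t=0,i=0
  [15] .#### => .  t=1,i=13
  [14] .###. => #  t=1,i=18
  [13] .##.# => #  t=2,i=16
  [12] .##.. => #  t=0,i=12
  [11] .#.## => .  t=0,i=16
  [10] .#.#. => #  t=2,i=1
  [9] .#..# => #  t=1,i=10
  [8] .#... => .  t=0,i=7
  [7] ..### => .  t=1,i=12
  [6] ..##. => .  t=0,i=11
  [5] ..#.# => #  t=0,i=15
  [4] ..#.. => .  t=0,i=6
  [3] ...## => .  t=0,i=10
  [2] ...#. => .  t=0,i=5
  [1] ....# => #  t=0,i=4
  [0] ..... => .  t=0,i=1
  bits 10101111011111100111011000100010 = 2944300578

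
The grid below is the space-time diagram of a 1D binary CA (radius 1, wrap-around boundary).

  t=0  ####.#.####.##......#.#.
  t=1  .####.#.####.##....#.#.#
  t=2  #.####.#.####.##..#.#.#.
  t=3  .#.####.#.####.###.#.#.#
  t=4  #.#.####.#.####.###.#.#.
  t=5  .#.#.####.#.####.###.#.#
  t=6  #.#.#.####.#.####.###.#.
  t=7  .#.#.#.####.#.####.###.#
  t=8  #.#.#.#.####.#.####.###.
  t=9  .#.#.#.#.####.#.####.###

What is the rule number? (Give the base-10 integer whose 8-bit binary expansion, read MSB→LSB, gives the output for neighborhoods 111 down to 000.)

  ### -> #   bit 7 = 1  t=0,i=1
  ##. -> #   bit 6 = 1  t=0,i=3
  #.# -> #   bit 5 = 1  t=0,i=4
  #.. -> #   bit 4 = 1  t=0,i=14
  .## -> .   bit 3 = 0  t=0,i=0
  .#. -> .   bit 2 = 0  t=0,i=5
  ..# -> #   bit 1 = 1  t=0,i=19
  ... -> .   bit 0 = 0  t=0,i=15
  bits 11110010 = 242

242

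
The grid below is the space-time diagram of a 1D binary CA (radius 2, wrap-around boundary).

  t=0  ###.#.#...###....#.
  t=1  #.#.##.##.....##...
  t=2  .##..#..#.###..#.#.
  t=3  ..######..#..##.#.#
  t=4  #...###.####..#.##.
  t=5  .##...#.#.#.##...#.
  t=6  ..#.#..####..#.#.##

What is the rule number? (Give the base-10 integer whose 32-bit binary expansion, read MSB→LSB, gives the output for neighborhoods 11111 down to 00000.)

  #####|#  b31=1 t=3,i=4
  ####.|#  b30=1 t=3,i=6
  ###.#|#  b29=1 t=0,i=2
  ###..|.  b28=0 t=0,i=12
  ##.##|.  b27=0 t=1,i=6
  ##.#.|.  b26=0 t=0,i=3
  ##..#|#  b25=1 t=2,i=3
  ##...|.  b24=0 t=0,i=13
  #.###|#  b23=1 t=0,i=0
  #.##.|.  b22=0 t=1,i=4
  #.#.#|#  b21=1 t=0,i=4
  #.#..|.  b20=0 t=0,i=6
  #..##|.  b19=0 t=2,i=0
  #..#.|#  b18=1 t=2,i=4
  #...#|#  b17=1 t=0,i=8
  #....|#  b16=1 t=0,i=14
  .####|.  b15=0 t=3,i=3
  .###.|.  b14=0 t=0,i=1
  .##.#|#  b13=1 t=1,i=5
  .##..|#  b12=1 t=1,i=8
  .#.##|.  b11=0 t=0,i=18
  .#.#.|#  b10=1 t=0,i=5
  .#..#|#  b9=1 t=2,i=6
  .#...|#  b8=1 t=0,i=7
  ..###|.  b7=0 t=0,i=10
  ..##.|.  b6=0 t=1,i=14
  ..#.#|.  b5=0 t=0,i=17
  ..#..|#  b4=1 t=2,i=5
  ...##|.  b3=0 t=0,i=9
  ...#.|.  b2=0 t=0,i=16
  ....#|#  b1=1 t=0,i=15
  .....|#  b0=1 t=1,i=11
  bits 11100010101001110011011100010011 = 3802609427

3802609427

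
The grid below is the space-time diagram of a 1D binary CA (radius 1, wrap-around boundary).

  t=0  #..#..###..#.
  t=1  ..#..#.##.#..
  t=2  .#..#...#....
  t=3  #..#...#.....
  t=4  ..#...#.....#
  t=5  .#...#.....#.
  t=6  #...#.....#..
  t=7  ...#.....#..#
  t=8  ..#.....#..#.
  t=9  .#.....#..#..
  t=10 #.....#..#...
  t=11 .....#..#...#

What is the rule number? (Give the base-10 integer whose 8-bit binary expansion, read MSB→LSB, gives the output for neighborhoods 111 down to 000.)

  ### -> #   bit 7 = 1  t=0,i=7
  ##. -> #   bit 6 = 1  t=0,i=8
  #.# -> .   bit 5 = 0  t=0,i=12
  #.. -> .   bit 4 = 0  t=0,i=1
  .## -> .   bit 3 = 0  t=0,i=6
  .#. -> .   bit 2 = 0  t=0,i=0
  ..# -> #   bit 1 = 1  t=0,i=2
  ... -> .   bit 0 = 0  t=1,i=0
  bits 11000010 = 194

194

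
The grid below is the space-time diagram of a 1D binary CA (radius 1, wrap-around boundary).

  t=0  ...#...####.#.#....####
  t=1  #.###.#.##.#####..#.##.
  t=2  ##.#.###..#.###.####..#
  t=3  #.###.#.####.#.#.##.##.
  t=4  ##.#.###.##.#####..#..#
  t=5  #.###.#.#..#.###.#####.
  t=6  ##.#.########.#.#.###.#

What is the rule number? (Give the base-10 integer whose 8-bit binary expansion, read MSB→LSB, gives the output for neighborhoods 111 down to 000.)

182

  [7] ### => #  t=0,i=8
  [6] ##. => .  t=0,i=10
  [5] #.# => #  t=0,i=11
  [4] #.. => #  t=0,i=0
  [3] .## => .  t=0,i=7
  [2] .#. => #  t=0,i=3
  [1] ..# => #  t=0,i=2
  [0] ... => .  t=0,i=1
  bits 10110110 = 182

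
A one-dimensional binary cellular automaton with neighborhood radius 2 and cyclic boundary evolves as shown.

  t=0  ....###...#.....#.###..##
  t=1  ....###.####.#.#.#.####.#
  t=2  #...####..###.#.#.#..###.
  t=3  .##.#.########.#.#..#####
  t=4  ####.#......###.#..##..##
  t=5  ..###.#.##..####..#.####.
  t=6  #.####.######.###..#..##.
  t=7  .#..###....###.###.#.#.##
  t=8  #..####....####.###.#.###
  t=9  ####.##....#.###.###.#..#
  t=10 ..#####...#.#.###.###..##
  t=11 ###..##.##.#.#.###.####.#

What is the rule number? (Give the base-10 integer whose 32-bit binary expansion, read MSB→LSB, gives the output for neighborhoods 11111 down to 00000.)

  nb #####: next=.  (t=3,i=8, bit31=0)
  nb ####.: next=#  (t=1,i=10, bit30=1)
  nb ###.#: next=#  (t=1,i=6, bit29=1)
  nb ###..: next=#  (t=0,i=6, bit28=1)
  nb ##.##: next=#  (t=1,i=7, bit27=1)
  nb ##.#.: next=#  (t=1,i=12, bit26=1)
  nb ##..#: next=#  (t=0,i=21, bit25=1)
  nb ##...: next=.  (t=0,i=0, bit24=0)
  nb #.###: next=.  (t=0,i=18, bit23=0)
  nb #.##.: next=#  (t=3,i=1, bit22=1)
  nb #.#.#: next=.  (t=1,i=13, bit21=0)
  nb #.#..: next=.  (t=1,i=24, bit20=0)
  nb #..##: next=#  (t=0,i=22, bit19=1)
  nb #..#.: next=.  (t=5,i=17, bit18=0)
  nb #...#: next=#  (t=0,i=8, bit17=1)
  nb #....: next=.  (t=0,i=1, bit16=0)
  nb .####: next=.  (t=1,i=9, bit15=0)
  nb .###.: next=#  (t=0,i=5, bit14=1)
  nb .##.#: next=#  (t=3,i=2, bit13=1)
  nb .##..: next=#  (t=0,i=24, bit12=1)
  nb .#.##: next=#  (t=0,i=17, bit11=1)
  nb .#.#.: next=#  (t=1,i=14, bit10=1)
  nb .#..#: next=.  (t=2,i=19, bit9=0)
  nb .#...: next=#  (t=0,i=11, bit8=1)
  nb ..###: next=#  (t=0,i=4, bit7=1)
  nb ..##.: next=.  (t=0,i=23, bit6=0)
  nb ..#.#: next=.  (t=0,i=16, bit5=0)
  nb ..#..: next=#  (t=0,i=10, bit4=1)
  nb ...##: next=.  (t=0,i=3, bit3=0)
  nb ...#.: next=#  (t=0,i=9, bit2=1)
  nb ....#: next=.  (t=0,i=2, bit1=0)
  nb .....: next=#  (t=0,i=13, bit0=1)
  bits 01111110010010100111110110010101 = 2118811029

2118811029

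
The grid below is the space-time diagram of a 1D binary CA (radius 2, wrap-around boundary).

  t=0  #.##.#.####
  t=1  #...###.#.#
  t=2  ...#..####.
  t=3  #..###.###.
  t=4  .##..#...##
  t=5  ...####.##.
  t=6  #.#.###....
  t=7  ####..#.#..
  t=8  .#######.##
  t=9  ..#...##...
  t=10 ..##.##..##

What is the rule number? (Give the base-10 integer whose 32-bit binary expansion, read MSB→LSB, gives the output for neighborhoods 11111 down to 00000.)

1982697337

  nb #####: next=.  (t=0,i=9, bit31=0)
  nb ####.: next=#  (t=0,i=10, bit30=1)
  nb ###.#: next=#  (t=0,i=0, bit29=1)
  nb ###..: next=#  (t=2,i=9, bit28=1)
  nb ##.##: next=.  (t=0,i=1, bit27=0)
  nb ##.#.: next=#  (t=0,i=4, bit26=1)
  nb ##..#: next=#  (t=4,i=3, bit25=1)
  nb ##...: next=.  (t=1,i=1, bit24=0)
  nb #.###: next=.  (t=0,i=7, bit23=0)
  nb #.##.: next=.  (t=0,i=2, bit22=0)
  nb #.#.#: next=#  (t=0,i=5, bit21=1)
  nb #.#..: next=.  (t=3,i=0, bit20=0)
  nb #..##: next=#  (t=2,i=5, bit19=1)
  nb #..#.: next=#  (t=4,i=4, bit18=1)
  nb #...#: next=.  (t=1,i=2, bit17=0)
  nb #....: next=#  (t=2,i=0, bit16=1)
  nb .####: next=#  (t=0,i=8, bit15=1)
  nb .###.: next=.  (t=1,i=5, bit14=0)
  nb .##.#: next=.  (t=0,i=3, bit13=0)
  nb .##..: next=.  (t=1,i=0, bit12=0)
  nb .#.##: next=#  (t=0,i=6, bit11=1)
  nb .#.#.: next=#  (t=6,i=1, bit10=1)
  nb .#..#: next=#  (t=2,i=4, bit9=1)
  nb .#...: next=#  (t=4,i=6, bit8=1)
  nb ..###: next=.  (t=1,i=4, bit7=0)
  nb ..##.: next=#  (t=4,i=9, bit6=1)
  nb ..#.#: next=#  (t=6,i=0, bit5=1)
  nb ..#..: next=#  (t=2,i=3, bit4=1)
  nb ...##: next=#  (t=1,i=3, bit3=1)
  nb ...#.: next=.  (t=2,i=2, bit2=0)
  nb ....#: next=.  (t=2,i=1, bit1=0)
  nb .....: next=#  (t=9,i=10, bit0=1)
  bits 01110110001011011000111101111001 = 1982697337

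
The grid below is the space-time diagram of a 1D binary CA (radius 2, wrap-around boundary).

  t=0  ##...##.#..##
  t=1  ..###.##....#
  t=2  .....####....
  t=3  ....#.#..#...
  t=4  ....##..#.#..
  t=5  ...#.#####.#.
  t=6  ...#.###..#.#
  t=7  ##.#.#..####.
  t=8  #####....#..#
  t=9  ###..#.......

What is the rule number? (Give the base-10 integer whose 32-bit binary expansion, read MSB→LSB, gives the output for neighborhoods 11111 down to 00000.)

2414261544

  [31] ##### => #  t=5,i=7
  [30] ####. => .  t=0,i=0
  [29] ###.# => .  t=1,i=4
  [28] ###.. => .  t=0,i=1
  [27] ##.## => #  t=1,i=5
  [26] ##.#. => #  t=0,i=7
  [25] ##..# => #  t=4,i=6
  [24] ##... => #  t=0,i=2
  [23] #.### => #  t=5,i=5
  [22] #.##. => #  t=1,i=6
  [21] #.#.# => #  t=7,i=3
  [20] #.#.. => .  t=0,i=8
  [19] #..## => .  t=0,i=10
  [18] #..#. => #  t=3,i=8
  [17] #...# => #  t=0,i=3
  [16] #.... => .  t=1,i=9
  [15] .#### => #  t=0,i=12
  [14] .###. => .  t=1,i=3
  [13] .##.# => #  t=0,i=6
  [12] .##.. => #  t=1,i=7
  [11] .#.## => .  t=5,i=4
  [10] .#.#. => #  t=3,i=5
  [9] .#..# => .  t=0,i=9
  [8] .#... => #  t=3,i=10
  [7] ..### => .  t=0,i=11
  [6] ..##. => .  t=0,i=5
  [5] ..#.# => #  t=3,i=4
  [4] ..#.. => .  t=1,i=12
  [3] ...## => #  t=0,i=4
  [2] ...#. => .  t=1,i=11
  [1] ....# => .  t=1,i=10
  [0] ..... => .  t=2,i=0
  bits 10001111111001101011010100101000 = 2414261544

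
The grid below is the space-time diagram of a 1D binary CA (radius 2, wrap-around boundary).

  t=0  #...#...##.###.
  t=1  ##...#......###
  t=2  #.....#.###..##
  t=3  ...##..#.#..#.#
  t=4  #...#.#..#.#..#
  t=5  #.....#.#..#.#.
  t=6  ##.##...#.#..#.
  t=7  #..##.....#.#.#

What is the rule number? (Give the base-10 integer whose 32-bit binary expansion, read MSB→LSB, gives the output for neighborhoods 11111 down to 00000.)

3833387267

  [31] ##### => #  t=1,i=14
  [30] ####. => #  t=1,i=0
  [29] ###.# => #  t=0,i=13
  [28] ###.. => .  t=1,i=1
  [27] ##.## => .  t=0,i=10
  [26] ##.#. => #  t=0,i=14
  [25] ##..# => .  t=2,i=11
  [24] ##... => .  t=1,i=2
  [23] #.### => .  t=0,i=11
  [22] #.##. => #  t=6,i=0
  [21] #.#.# => #  t=5,i=13
  [20] #.#.. => #  t=0,i=0
  [19] #..## => #  t=2,i=12
  [18] #..#. => #  t=3,i=6
  [17] #...# => .  t=0,i=2
  [16] #.... => .  t=1,i=7
  [15] .#### => #  t=1,i=13
  [14] .###. => #  t=0,i=12
  [13] .##.# => .  t=0,i=9
  [12] .##.. => #  t=3,i=4
  [11] .#.## => #  t=2,i=7
  [10] .#.#. => .  t=3,i=8
  [9] .#..# => .  t=3,i=10
  [8] .#... => #  t=0,i=1
  [7] ..### => .  t=1,i=12
  [6] ..##. => .  t=0,i=8
  [5] ..#.# => .  t=2,i=6
  [4] ..#.. => .  t=0,i=4
  [3] ...## => .  t=0,i=7
  [2] ...#. => .  t=0,i=3
  [1] ....# => #  t=1,i=10
  [0] ..... => #  t=1,i=8
  bits 11100100011111001101100100000011 = 3833387267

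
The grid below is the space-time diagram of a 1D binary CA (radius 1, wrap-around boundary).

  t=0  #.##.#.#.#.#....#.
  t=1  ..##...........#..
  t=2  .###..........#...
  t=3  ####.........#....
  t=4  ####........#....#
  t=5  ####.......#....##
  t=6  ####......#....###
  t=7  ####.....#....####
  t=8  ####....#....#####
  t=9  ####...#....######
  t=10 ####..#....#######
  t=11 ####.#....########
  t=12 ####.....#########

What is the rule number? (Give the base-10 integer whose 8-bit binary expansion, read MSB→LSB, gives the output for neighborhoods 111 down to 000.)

  ###|#  b7=1 t=2,i=2
  ##.|#  b6=1 t=0,i=3
  #.#|.  b5=0 t=0,i=1
  #..|.  b4=0 t=0,i=12
  .##|#  b3=1 t=0,i=2
  .#.|.  b2=0 t=0,i=0
  ..#|#  b1=1 t=0,i=15
  ...|.  b0=0 t=0,i=13
  bits 11001010 = 202

202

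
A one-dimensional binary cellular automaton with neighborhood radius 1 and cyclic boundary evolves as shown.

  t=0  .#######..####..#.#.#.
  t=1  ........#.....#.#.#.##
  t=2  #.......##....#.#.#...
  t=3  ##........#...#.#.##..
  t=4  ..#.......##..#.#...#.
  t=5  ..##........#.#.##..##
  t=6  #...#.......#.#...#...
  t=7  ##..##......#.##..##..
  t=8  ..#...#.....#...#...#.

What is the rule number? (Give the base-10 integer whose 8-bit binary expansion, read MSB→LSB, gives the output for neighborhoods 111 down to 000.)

20

  [7] ### => .  t=0,i=2
  [6] ##. => .  t=0,i=7
  [5] #.# => .  t=0,i=17
  [4] #.. => #  t=0,i=8
  [3] .## => .  t=0,i=1
  [2] .#. => #  t=0,i=16
  [1] ..# => .  t=0,i=0
  [0] ... => .  t=1,i=1
  bits 00010100 = 20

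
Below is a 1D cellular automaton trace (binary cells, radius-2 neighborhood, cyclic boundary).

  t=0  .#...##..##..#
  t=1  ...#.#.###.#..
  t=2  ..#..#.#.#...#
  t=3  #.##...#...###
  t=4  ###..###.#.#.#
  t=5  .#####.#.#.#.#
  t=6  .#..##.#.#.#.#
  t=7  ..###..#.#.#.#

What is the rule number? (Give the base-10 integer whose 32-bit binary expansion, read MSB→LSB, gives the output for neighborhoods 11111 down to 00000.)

  nb #####: next=.  (t=5,i=3, bit31=0)
  nb ####.: next=#  (t=3,i=13, bit30=1)
  nb ###.#: next=#  (t=1,i=9, bit29=1)
  nb ###..: next=#  (t=4,i=2, bit28=1)
  nb ##.##: next=#  (t=3,i=1, bit27=1)
  nb ##.#.: next=.  (t=1,i=10, bit26=0)
  nb ##..#: next=#  (t=0,i=7, bit25=1)
  nb ##...: next=.  (t=3,i=4, bit24=0)
  nb #.###: next=#  (t=1,i=7, bit23=1)
  nb #.##.: next=#  (t=3,i=2, bit22=1)
  nb #.#.#: next=#  (t=1,i=5, bit21=1)
  nb #.#..: next=.  (t=0,i=1, bit20=0)
  nb #..##: next=#  (t=0,i=8, bit19=1)
  nb #..#.: next=.  (t=0,i=12, bit18=0)
  nb #...#: next=#  (t=0,i=3, bit17=1)
  nb #....: next=#  (t=1,i=13, bit16=1)
  nb .####: next=.  (t=3,i=12, bit15=0)
  nb .###.: next=.  (t=1,i=8, bit14=0)
  nb .##.#: next=.  (t=6,i=5, bit13=0)
  nb .##..: next=.  (t=0,i=6, bit12=0)
  nb .#.##: next=.  (t=1,i=6, bit11=0)
  nb .#.#.: next=.  (t=0,i=0, bit10=0)
  nb .#..#: next=#  (t=2,i=0, bit9=1)
  nb .#...: next=.  (t=0,i=2, bit8=0)
  nb ..###: next=#  (t=3,i=11, bit7=1)
  nb ..##.: next=#  (t=0,i=5, bit6=1)
  nb ..#.#: next=.  (t=0,i=13, bit5=0)
  nb ..#..: next=#  (t=2,i=2, bit4=1)
  nb ...##: next=.  (t=0,i=4, bit3=0)
  nb ...#.: next=#  (t=1,i=2, bit2=1)
  nb ....#: next=.  (t=1,i=1, bit1=0)
  nb .....: next=.  (t=1,i=0, bit0=0)
  bits 01111010111010110000001011010100 = 2062222036

2062222036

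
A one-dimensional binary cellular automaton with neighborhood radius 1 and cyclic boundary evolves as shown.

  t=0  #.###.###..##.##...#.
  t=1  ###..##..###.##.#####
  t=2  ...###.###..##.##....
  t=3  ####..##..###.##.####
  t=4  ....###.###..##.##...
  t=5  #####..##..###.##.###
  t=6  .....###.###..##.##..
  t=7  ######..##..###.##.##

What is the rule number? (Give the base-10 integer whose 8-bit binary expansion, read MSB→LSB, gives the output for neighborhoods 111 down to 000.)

63

  nb ###: next=.  (t=0,i=3, bit7=0)
  nb ##.: next=.  (t=0,i=4, bit6=0)
  nb #.#: next=#  (t=0,i=1, bit5=1)
  nb #..: next=#  (t=0,i=9, bit4=1)
  nb .##: next=#  (t=0,i=2, bit3=1)
  nb .#.: next=#  (t=0,i=0, bit2=1)
  nb ..#: next=#  (t=0,i=10, bit1=1)
  nb ...: next=#  (t=0,i=17, bit0=1)
  bits 00111111 = 63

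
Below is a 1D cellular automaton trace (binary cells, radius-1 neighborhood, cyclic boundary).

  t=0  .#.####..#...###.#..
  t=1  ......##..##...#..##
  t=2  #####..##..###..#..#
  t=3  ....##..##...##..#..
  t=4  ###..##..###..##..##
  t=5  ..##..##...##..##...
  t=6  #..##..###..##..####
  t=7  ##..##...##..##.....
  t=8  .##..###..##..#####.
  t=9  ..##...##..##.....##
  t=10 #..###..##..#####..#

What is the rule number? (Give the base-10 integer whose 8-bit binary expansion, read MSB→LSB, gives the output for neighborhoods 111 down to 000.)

  ### -> .   bit 7 = 0  t=0,i=4
  ##. -> #   bit 6 = 1  t=0,i=6
  #.# -> .   bit 5 = 0  t=0,i=2
  #.. -> #   bit 4 = 1  t=0,i=7
  .## -> .   bit 3 = 0  t=0,i=3
  .#. -> .   bit 2 = 0  t=0,i=1
  ..# -> .   bit 1 = 0  t=0,i=0
  ... -> #   bit 0 = 1  t=0,i=11
  bits 01010001 = 81

81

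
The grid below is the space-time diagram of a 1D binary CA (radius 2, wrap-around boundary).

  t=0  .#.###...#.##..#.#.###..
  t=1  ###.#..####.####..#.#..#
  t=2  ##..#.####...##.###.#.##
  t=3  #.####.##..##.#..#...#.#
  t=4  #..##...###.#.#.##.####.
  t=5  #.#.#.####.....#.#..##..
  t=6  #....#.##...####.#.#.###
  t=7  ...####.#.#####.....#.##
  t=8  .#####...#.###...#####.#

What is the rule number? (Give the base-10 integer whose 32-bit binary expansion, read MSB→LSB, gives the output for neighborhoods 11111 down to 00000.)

3256809663

  [31] ##### => #  t=7,i=12
  [30] ####. => #  t=1,i=1
  [29] ###.# => .  t=1,i=2
  [28] ###.. => .  t=0,i=5
  [27] ##.## => .  t=1,i=11
  [26] ##.#. => .  t=1,i=3
  [25] ##..# => #  t=0,i=13
  [24] ##... => .  t=0,i=6
  [23] #.### => .  t=0,i=3
  [22] #.##. => .  t=0,i=11
  [21] #.#.# => .  t=0,i=17
  [20] #.#.. => #  t=1,i=4
  [19] #..## => #  t=1,i=6
  [18] #..#. => #  t=0,i=14
  [17] #...# => #  t=0,i=7
  [16] #.... => .  t=5,i=11
  [15] .#### => #  t=1,i=0
  [14] .###. => #  t=0,i=4
  [13] .##.# => #  t=2,i=14
  [12] .##.. => #  t=0,i=12
  [11] .#.## => #  t=0,i=2
  [10] .#.#. => .  t=0,i=16
  [9] .#..# => .  t=1,i=5
  [8] .#... => .  t=3,i=18
  [7] ..### => #  t=1,i=7
  [6] ..##. => .  t=2,i=13
  [5] ..#.# => #  t=0,i=1
  [4] ..#.. => #  t=3,i=17
  [3] ...## => #  t=2,i=12
  [2] ...#. => #  t=0,i=0
  [1] ....# => #  t=5,i=13
  [0] ..... => #  t=5,i=12
  bits 11000010000111101111100010111111 = 3256809663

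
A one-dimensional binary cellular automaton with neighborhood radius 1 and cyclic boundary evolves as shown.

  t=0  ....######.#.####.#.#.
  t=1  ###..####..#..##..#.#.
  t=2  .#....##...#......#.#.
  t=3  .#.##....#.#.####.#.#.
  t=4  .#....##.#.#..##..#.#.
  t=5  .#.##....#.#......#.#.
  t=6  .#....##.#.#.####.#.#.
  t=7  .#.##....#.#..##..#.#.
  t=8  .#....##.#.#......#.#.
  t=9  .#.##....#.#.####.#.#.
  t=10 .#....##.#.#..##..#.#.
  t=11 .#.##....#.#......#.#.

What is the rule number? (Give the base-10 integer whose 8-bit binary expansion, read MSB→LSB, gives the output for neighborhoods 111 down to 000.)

133

  ###|#  b7=1 t=0,i=5
  ##.|.  b6=0 t=0,i=9
  #.#|.  b5=0 t=0,i=10
  #..|.  b4=0 t=0,i=21
  .##|.  b3=0 t=0,i=4
  .#.|#  b2=1 t=0,i=11
  ..#|.  b1=0 t=0,i=3
  ...|#  b0=1 t=0,i=0
  bits 10000101 = 133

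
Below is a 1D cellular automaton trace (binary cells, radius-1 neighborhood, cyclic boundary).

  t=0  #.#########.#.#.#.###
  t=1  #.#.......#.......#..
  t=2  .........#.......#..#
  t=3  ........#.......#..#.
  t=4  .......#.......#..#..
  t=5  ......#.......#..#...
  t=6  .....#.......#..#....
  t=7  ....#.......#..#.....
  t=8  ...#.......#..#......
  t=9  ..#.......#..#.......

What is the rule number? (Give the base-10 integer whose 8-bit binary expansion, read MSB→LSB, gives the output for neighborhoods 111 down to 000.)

74

  nb ###: next=.  (t=0,i=3, bit7=0)
  nb ##.: next=#  (t=0,i=0, bit6=1)
  nb #.#: next=.  (t=0,i=1, bit5=0)
  nb #..: next=.  (t=1,i=3, bit4=0)
  nb .##: next=#  (t=0,i=2, bit3=1)
  nb .#.: next=.  (t=0,i=12, bit2=0)
  nb ..#: next=#  (t=1,i=9, bit1=1)
  nb ...: next=.  (t=1,i=4, bit0=0)
  bits 01001010 = 74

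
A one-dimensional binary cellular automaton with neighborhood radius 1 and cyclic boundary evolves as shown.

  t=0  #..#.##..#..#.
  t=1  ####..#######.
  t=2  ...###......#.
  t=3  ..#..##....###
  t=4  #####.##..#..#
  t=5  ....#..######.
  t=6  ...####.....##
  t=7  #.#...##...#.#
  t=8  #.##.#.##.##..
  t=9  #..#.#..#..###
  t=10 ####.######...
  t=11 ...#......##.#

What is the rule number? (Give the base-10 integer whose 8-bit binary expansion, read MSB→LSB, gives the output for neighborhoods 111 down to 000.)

  nb ###: next=.  (t=1,i=1, bit7=0)
  nb ##.: next=#  (t=0,i=6, bit6=1)
  nb #.#: next=.  (t=0,i=4, bit5=0)
  nb #..: next=#  (t=0,i=1, bit4=1)
  nb .##: next=.  (t=0,i=5, bit3=0)
  nb .#.: next=#  (t=0,i=0, bit2=1)
  nb ..#: next=#  (t=0,i=2, bit1=1)
  nb ...: next=.  (t=2,i=0, bit0=0)
  bits 01010110 = 86

86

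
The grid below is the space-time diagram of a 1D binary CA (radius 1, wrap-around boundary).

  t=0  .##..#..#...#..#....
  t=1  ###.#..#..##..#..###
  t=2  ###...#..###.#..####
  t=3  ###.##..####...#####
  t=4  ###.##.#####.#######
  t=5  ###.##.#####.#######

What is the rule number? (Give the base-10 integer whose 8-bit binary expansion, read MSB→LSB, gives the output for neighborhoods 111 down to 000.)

203

  ###|#  b7=1 t=1,i=0
  ##.|#  b6=1 t=0,i=2
  #.#|.  b5=0 t=1,i=3
  #..|.  b4=0 t=0,i=3
  .##|#  b3=1 t=0,i=1
  .#.|.  b2=0 t=0,i=5
  ..#|#  b1=1 t=0,i=0
  ...|#  b0=1 t=0,i=10
  bits 11001011 = 203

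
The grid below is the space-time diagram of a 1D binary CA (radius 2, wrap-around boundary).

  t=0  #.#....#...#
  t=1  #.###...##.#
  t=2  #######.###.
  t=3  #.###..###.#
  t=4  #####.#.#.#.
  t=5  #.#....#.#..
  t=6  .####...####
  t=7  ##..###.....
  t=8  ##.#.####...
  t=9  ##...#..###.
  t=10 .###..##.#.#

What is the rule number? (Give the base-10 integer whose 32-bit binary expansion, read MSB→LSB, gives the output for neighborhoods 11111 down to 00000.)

  [31] ##### => #  t=2,i=2
  [30] ####. => .  t=2,i=5
  [29] ###.# => .  t=2,i=6
  [28] ###.. => #  t=1,i=4
  [27] ##.## => #  t=1,i=1
  [26] ##.#. => .  t=0,i=1
  [25] ##..# => .  t=3,i=5
  [24] ##... => #  t=1,i=5
  [23] #.### => #  t=1,i=2
  [22] #.##. => .  t=1,i=11
  [21] #.#.# => .  t=4,i=6
  [20] #.#.. => #  t=0,i=2
  [19] #..## => #  t=3,i=6
  [18] #..#. => #  t=5,i=11
  [17] #...# => #  t=0,i=9
  [16] #.... => #  t=0,i=4
  [15] .#### => .  t=2,i=1
  [14] .###. => #  t=1,i=3
  [13] .##.# => #  t=0,i=0
  [12] .##.. => #  t=7,i=1
  [11] .#.## => .  t=4,i=11
  [10] .#.#. => #  t=4,i=7
  [9] .#..# => #  t=5,i=10
  [8] .#... => #  t=0,i=3
  [7] ..### => .  t=3,i=7
  [6] ..##. => #  t=0,i=11
  [5] ..#.# => .  t=5,i=0
  [4] ..#.. => .  t=0,i=7
  [3] ...## => .  t=0,i=10
  [2] ...#. => .  t=0,i=6
  [1] ....# => .  t=0,i=5
  [0] ..... => .  t=7,i=9
  bits 10011001100111110111011101000000 = 2577364800

2577364800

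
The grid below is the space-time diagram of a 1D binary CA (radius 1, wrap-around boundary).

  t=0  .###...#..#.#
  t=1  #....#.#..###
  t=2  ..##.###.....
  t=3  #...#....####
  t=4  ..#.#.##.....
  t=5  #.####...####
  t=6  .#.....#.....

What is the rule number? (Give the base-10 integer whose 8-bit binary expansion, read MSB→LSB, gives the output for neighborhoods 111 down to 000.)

37

  nb ###: next=.  (t=0,i=2, bit7=0)
  nb ##.: next=.  (t=0,i=3, bit6=0)
  nb #.#: next=#  (t=0,i=0, bit5=1)
  nb #..: next=.  (t=0,i=4, bit4=0)
  nb .##: next=.  (t=0,i=1, bit3=0)
  nb .#.: next=#  (t=0,i=7, bit2=1)
  nb ..#: next=.  (t=0,i=6, bit1=0)
  nb ...: next=#  (t=0,i=5, bit0=1)
  bits 00100101 = 37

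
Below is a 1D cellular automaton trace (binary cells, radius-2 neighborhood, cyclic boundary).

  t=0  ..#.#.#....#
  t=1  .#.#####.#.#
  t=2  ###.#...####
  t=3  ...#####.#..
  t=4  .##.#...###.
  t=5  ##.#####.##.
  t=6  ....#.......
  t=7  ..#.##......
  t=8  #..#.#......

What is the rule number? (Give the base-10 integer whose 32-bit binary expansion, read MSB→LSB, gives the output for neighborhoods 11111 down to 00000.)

  [31] ##### => .  t=1,i=5
  [30] ####. => .  t=1,i=6
  [29] ###.# => .  t=1,i=7
  [28] ###.. => #  t=4,i=10
  [27] ##.## => .  t=5,i=2
  [26] ##.#. => #  t=1,i=8
  [25] ##..# => .  t=4,i=11
  [24] ##... => .  t=7,i=6
  [23] #.### => .  t=1,i=3
  [22] #.##. => .  t=5,i=0
  [21] #.#.# => #  t=0,i=4
  [20] #.#.. => #  t=0,i=6
  [19] #..## => #  t=4,i=0
  [18] #..#. => #  t=0,i=1
  [17] #...# => #  t=2,i=6
  [16] #.... => .  t=0,i=8
  [15] .#### => #  t=1,i=4
  [14] .###. => #  t=4,i=9
  [13] .##.# => .  t=4,i=2
  [12] .##.. => #  t=7,i=5
  [11] .#.## => #  t=1,i=2
  [10] .#.#. => #  t=0,i=3
  [9] .#..# => .  t=0,i=0
  [8] .#... => #  t=0,i=7
  [7] ..### => .  t=2,i=8
  [6] ..##. => #  t=4,i=1
  [5] ..#.# => .  t=0,i=2
  [4] ..#.. => #  t=0,i=11
  [3] ...## => #  t=2,i=7
  [2] ...#. => .  t=0,i=10
  [1] ....# => #  t=0,i=9
  [0] ..... => .  t=3,i=0
  bits 00010100001111101101110101011010 = 339664218

339664218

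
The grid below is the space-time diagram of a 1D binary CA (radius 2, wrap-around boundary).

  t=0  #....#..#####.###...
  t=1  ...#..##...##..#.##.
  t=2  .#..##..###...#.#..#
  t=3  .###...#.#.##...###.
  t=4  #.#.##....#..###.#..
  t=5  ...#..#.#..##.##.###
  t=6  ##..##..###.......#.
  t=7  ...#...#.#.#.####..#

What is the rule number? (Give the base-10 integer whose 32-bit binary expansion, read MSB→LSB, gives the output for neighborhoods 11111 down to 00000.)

1629374987

  #####|.  b31=0 t=0,i=10
  ####.|#  b30=1 t=0,i=11
  ###.#|#  b29=1 t=0,i=12
  ###..|.  b28=0 t=0,i=16
  ##.##|.  b27=0 t=0,i=13
  ##.#.|.  b26=0 t=4,i=16
  ##..#|.  b25=0 t=1,i=13
  ##...|#  b24=1 t=0,i=17
  #.###|.  b23=0 t=0,i=14
  #.##.|.  b22=0 t=1,i=17
  #.#.#|.  b21=0 t=3,i=9
  #.#..|#  b20=1 t=2,i=1
  #..##|#  b19=1 t=0,i=7
  #..#.|#  b18=1 t=1,i=14
  #...#|#  b17=1 t=0,i=18
  #....|.  b16=0 t=0,i=2
  .####|.  b15=0 t=0,i=9
  .###.|#  b14=1 t=0,i=15
  .##.#|.  b13=0 t=5,i=12
  .##..|.  b12=0 t=1,i=7
  .#.##|#  b11=1 t=1,i=16
  .#.#.|.  b10=0 t=2,i=0
  .#..#|#  b9=1 t=0,i=6
  .#...|.  b8=0 t=0,i=1
  ..###|.  b7=0 t=0,i=8
  ..##.|.  b6=0 t=1,i=6
  ..#.#|.  b5=0 t=1,i=15
  ..#..|.  b4=0 t=0,i=0
  ...##|#  b3=1 t=1,i=10
  ...#.|.  b2=0 t=0,i=4
  ....#|#  b1=1 t=0,i=3
  .....|#  b0=1 t=6,i=13
  bits 01100001000111100100101000001011 = 1629374987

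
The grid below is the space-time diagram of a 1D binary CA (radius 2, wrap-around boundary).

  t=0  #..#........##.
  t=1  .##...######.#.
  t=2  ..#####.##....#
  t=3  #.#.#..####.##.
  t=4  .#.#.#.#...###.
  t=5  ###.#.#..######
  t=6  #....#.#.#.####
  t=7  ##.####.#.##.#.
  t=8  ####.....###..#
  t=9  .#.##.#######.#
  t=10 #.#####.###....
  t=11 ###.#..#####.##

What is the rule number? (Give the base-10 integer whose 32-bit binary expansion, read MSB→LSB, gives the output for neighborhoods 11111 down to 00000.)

2613477039

  #####|#  b31=1 t=1,i=8
  ####.|.  b30=0 t=1,i=10
  ###.#|.  b29=0 t=1,i=11
  ###..|#  b28=1 t=4,i=13
  ##.##|#  b27=1 t=2,i=7
  ##.#.|.  b26=0 t=0,i=14
  ##..#|#  b25=1 t=4,i=14
  ##...|#  b24=1 t=1,i=3
  #.###|#  b23=1 t=6,i=11
  #.##.|#  b22=1 t=2,i=8
  #.#.#|.  b21=0 t=3,i=0
  #.#..|.  b20=0 t=0,i=0
  #..##|.  b19=0 t=1,i=0
  #..#.|#  b18=1 t=0,i=2
  #...#|#  b17=1 t=1,i=4
  #....|.  b16=0 t=0,i=5
  .####|.  b15=0 t=1,i=7
  .###.|#  b14=1 t=4,i=12
  .##.#|#  b13=1 t=0,i=13
  .##..|#  b12=1 t=1,i=2
  .#.##|#  b11=1 t=6,i=10
  .#.#.|#  b10=1 t=3,i=1
  .#..#|#  b9=1 t=0,i=1
  .#...|.  b8=0 t=0,i=4
  ..###|#  b7=1 t=1,i=6
  ..##.|.  b6=0 t=0,i=12
  ..#.#|#  b5=1 t=4,i=1
  ..#..|.  b4=0 t=0,i=3
  ...##|#  b3=1 t=0,i=11
  ...#.|#  b2=1 t=2,i=13
  ....#|#  b1=1 t=0,i=10
  .....|#  b0=1 t=0,i=6
  bits 10011011110001100111111010101111 = 2613477039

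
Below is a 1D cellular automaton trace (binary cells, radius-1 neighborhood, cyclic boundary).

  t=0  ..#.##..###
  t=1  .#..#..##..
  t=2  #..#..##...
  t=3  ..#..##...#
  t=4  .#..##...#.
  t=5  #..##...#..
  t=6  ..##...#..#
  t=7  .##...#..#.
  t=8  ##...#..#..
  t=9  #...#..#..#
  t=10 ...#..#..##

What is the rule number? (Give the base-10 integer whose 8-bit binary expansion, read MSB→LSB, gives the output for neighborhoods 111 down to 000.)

10

  ###|.  b7=0 t=0,i=9
  ##.|.  b6=0 t=0,i=5
  #.#|.  b5=0 t=0,i=3
  #..|.  b4=0 t=0,i=0
  .##|#  b3=1 t=0,i=4
  .#.|.  b2=0 t=0,i=2
  ..#|#  b1=1 t=0,i=1
  ...|.  b0=0 t=1,i=10
  bits 00001010 = 10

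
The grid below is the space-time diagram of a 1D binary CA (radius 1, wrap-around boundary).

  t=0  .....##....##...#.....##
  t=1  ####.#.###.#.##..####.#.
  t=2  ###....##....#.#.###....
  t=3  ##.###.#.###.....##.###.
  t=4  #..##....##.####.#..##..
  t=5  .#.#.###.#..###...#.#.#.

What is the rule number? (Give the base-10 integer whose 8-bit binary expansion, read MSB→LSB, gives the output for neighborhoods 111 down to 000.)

  [7] ### => #  t=1,i=1
  [6] ##. => .  t=0,i=6
  [5] #.# => .  t=1,i=4
  [4] #.. => #  t=0,i=0
  [3] .## => #  t=0,i=5
  [2] .#. => .  t=0,i=16
  [1] ..# => .  t=0,i=4
  [0] ... => #  t=0,i=1
  bits 10011001 = 153

153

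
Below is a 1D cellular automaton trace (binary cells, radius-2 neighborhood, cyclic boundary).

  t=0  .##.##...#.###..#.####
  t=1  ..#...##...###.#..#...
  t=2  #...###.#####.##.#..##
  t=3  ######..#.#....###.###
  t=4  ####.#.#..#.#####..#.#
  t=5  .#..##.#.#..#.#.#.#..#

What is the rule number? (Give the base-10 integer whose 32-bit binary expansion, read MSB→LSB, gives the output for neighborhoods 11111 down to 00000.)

2512347339

  #####|#  b31=1 t=2,i=10
  ####.|.  b30=0 t=0,i=20
  ###.#|.  b29=0 t=0,i=21
  ###..|#  b28=1 t=0,i=13
  ##.##|.  b27=0 t=0,i=0
  ##.#.|#  b26=1 t=1,i=14
  ##..#|.  b25=0 t=0,i=14
  ##...|#  b24=1 t=0,i=6
  #.###|#  b23=1 t=0,i=11
  #.##.|.  b22=0 t=0,i=1
  #.#.#|#  b21=1 t=4,i=5
  #.#..|#  b20=1 t=1,i=15
  #..##|#  b19=1 t=2,i=19
  #..#.|#  b18=1 t=0,i=15
  #...#|#  b17=1 t=0,i=7
  #....|#  b16=1 t=1,i=20
  .####|.  b15=0 t=0,i=19
  .###.|#  b14=1 t=0,i=12
  .##.#|#  b13=1 t=0,i=2
  .##..|.  b12=0 t=0,i=5
  .#.##|.  b11=0 t=0,i=10
  .#.#.|.  b10=0 t=3,i=9
  .#..#|.  b9=0 t=1,i=16
  .#...|.  b8=0 t=1,i=3
  ..###|#  b7=1 t=1,i=11
  ..##.|#  b6=1 t=1,i=6
  ..#.#|.  b5=0 t=0,i=9
  ..#..|.  b4=0 t=1,i=2
  ...##|#  b3=1 t=1,i=5
  ...#.|.  b2=0 t=0,i=8
  ....#|#  b1=1 t=1,i=0
  .....|#  b0=1 t=1,i=21
  bits 10010101101111110110000011001011 = 2512347339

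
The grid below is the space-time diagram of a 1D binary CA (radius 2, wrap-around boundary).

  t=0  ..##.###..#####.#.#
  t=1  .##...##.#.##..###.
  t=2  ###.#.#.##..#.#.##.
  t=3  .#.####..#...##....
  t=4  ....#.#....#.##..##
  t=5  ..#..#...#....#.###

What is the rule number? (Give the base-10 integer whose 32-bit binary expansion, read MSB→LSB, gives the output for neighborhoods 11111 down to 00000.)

  ##### -> #   bit 31 = 1  t=0,i=12
  ####. -> .   bit 30 = 0  t=0,i=13
  ###.# -> .   bit 29 = 0  t=0,i=14
  ###.. -> #   bit 28 = 1  t=0,i=7
  ##.## -> .   bit 27 = 0  t=0,i=4
  ##.#. -> #   bit 26 = 1  t=0,i=15
  ##..# -> .   bit 25 = 0  t=0,i=8
  ##... -> .   bit 24 = 0  t=1,i=3
  #.### -> .   bit 23 = 0  t=0,i=5
  #.##. -> .   bit 22 = 0  t=1,i=11
  #.#.# -> #   bit 21 = 1  t=0,i=16
  #.#.. -> .   bit 20 = 0  t=0,i=18
  #..## -> #   bit 19 = 1  t=0,i=1
  #..#. -> .   bit 18 = 0  t=2,i=11
  #...# -> #   bit 17 = 1  t=1,i=4
  #.... -> .   bit 16 = 0  t=3,i=16
  .#### -> #   bit 15 = 1  t=0,i=11
  .###. -> #   bit 14 = 1  t=0,i=6
  .##.# -> .   bit 13 = 0  t=0,i=3
  .##.. -> #   bit 12 = 1  t=1,i=2
  .#.## -> .   bit 11 = 0  t=1,i=10
  .#.#. -> #   bit 10 = 1  t=0,i=17
  .#..# -> .   bit 9 = 0  t=0,i=0
  .#... -> .   bit 8 = 0  t=3,i=10
  ..### -> .   bit 7 = 0  t=0,i=10
  ..##. -> #   bit 6 = 1  t=0,i=2
  ..#.# -> .   bit 5 = 0  t=2,i=12
  ..#.. -> .   bit 4 = 0  t=3,i=9
  ...## -> .   bit 3 = 0  t=1,i=5
  ...#. -> .   bit 2 = 0  t=3,i=0
  ....# -> #   bit 1 = 1  t=3,i=18
  ..... -> #   bit 0 = 1  t=3,i=17
  bits 10010100001010101101010001000011 = 2485834819

2485834819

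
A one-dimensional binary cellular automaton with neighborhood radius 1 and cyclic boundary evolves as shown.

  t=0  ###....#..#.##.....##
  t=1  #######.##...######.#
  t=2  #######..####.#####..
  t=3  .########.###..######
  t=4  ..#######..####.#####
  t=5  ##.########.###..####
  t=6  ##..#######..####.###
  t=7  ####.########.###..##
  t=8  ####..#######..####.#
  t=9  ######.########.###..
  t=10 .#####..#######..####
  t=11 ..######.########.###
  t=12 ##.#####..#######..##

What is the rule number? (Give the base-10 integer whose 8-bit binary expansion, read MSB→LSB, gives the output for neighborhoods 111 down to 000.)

211

  ### -> #   bit 7 = 1  t=0,i=0
  ##. -> #   bit 6 = 1  t=0,i=2
  #.# -> .   bit 5 = 0  t=0,i=11
  #.. -> #   bit 4 = 1  t=0,i=3
  .## -> .   bit 3 = 0  t=0,i=12
  .#. -> .   bit 2 = 0  t=0,i=7
  ..# -> #   bit 1 = 1  t=0,i=6
  ... -> #   bit 0 = 1  t=0,i=4
  bits 11010011 = 211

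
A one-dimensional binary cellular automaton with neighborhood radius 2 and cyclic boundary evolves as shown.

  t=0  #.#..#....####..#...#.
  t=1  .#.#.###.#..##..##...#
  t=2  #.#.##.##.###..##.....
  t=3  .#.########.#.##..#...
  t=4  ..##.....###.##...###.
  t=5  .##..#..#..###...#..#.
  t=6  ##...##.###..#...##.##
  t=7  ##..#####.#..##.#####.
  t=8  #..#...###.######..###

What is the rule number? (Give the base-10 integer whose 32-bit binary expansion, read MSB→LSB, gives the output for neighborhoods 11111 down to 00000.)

  #####|.  b31=0 t=3,i=5
  ####.|#  b30=1 t=0,i=12
  ###.#|#  b29=1 t=1,i=7
  ###..|#  b28=1 t=0,i=13
  ##.##|#  b27=1 t=2,i=6
  ##.#.|#  b26=1 t=1,i=8
  ##..#|.  b25=0 t=0,i=14
  ##...|.  b24=0 t=1,i=18
  #.###|#  b23=1 t=1,i=5
  #.##.|#  b22=1 t=2,i=4
  #.#.#|.  b21=0 t=0,i=0
  #.#..|.  b20=0 t=0,i=2
  #..##|#  b19=1 t=1,i=11
  #..#.|.  b18=0 t=0,i=4
  #...#|.  b17=0 t=0,i=18
  #....|#  b16=1 t=0,i=7
  .####|.  b15=0 t=0,i=11
  .###.|.  b14=0 t=1,i=6
  .##.#|#  b13=1 t=2,i=5
  .##..|.  b12=0 t=1,i=13
  .#.##|#  b11=1 t=1,i=4
  .#.#.|#  b10=1 t=0,i=1
  .#..#|#  b9=1 t=0,i=3
  .#...|#  b8=1 t=0,i=6
  ..###|.  b7=0 t=0,i=10
  ..##.|#  b6=1 t=1,i=12
  ..#.#|.  b5=0 t=0,i=20
  ..#..|#  b4=1 t=0,i=5
  ...##|#  b3=1 t=0,i=9
  ...#.|.  b2=0 t=0,i=19
  ....#|.  b1=0 t=0,i=8
  .....|.  b0=0 t=2,i=19
  bits 01111100110010010010111101011000 = 2093559640

2093559640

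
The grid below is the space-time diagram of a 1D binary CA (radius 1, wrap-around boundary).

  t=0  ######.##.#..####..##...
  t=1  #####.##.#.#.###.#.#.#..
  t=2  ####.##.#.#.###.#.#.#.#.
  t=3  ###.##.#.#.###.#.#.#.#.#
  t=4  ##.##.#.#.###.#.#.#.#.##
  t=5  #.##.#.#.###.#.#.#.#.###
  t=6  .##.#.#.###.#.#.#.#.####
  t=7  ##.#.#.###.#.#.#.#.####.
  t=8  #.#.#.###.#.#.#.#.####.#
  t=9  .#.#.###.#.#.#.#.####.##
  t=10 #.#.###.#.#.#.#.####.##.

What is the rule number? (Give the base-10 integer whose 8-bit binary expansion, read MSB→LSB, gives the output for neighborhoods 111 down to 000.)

184

  ### -> #   bit 7 = 1  t=0,i=1
  ##. -> .   bit 6 = 0  t=0,i=5
  #.# -> #   bit 5 = 1  t=0,i=6
  #.. -> #   bit 4 = 1  t=0,i=11
  .## -> #   bit 3 = 1  t=0,i=0
  .#. -> .   bit 2 = 0  t=0,i=10
  ..# -> .   bit 1 = 0  t=0,i=12
  ... -> .   bit 0 = 0  t=0,i=22
  bits 10111000 = 184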